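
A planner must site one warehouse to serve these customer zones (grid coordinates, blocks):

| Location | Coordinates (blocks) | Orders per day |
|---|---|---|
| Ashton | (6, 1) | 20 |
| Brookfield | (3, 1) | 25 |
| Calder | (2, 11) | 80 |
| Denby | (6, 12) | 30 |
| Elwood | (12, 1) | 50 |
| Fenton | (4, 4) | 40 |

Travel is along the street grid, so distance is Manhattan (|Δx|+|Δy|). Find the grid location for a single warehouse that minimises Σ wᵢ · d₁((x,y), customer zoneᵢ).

Manhattan distance separates: Σwᵢ(|x−xᵢ|+|y−yᵢ|) = Σwᵢ|x−xᵢ| + Σwᵢ|y−yᵢ|, so x and y are optimised independently as 1-D weighted medians.
Total weight W = 245; half = 122.5.
x-coordinate, sorted with cumulative weight:
  x=2 (Calder, w=80) cum 80
  x=3 (Brookfield, w=25) cum 105
  x=4 (Fenton, w=40) cum 145  ← median
  x=6 (Ashton, w=20) cum 165
  x=6 (Denby, w=30) cum 195
  x=12 (Elwood, w=50) cum 245
⇒ x* = 4
y-coordinate, sorted with cumulative weight:
  y=1 (Ashton, w=20) cum 20
  y=1 (Brookfield, w=25) cum 45
  y=1 (Elwood, w=50) cum 95
  y=4 (Fenton, w=40) cum 135  ← median
  y=11 (Calder, w=80) cum 215
  y=12 (Denby, w=30) cum 245
⇒ y* = 4

(4, 4)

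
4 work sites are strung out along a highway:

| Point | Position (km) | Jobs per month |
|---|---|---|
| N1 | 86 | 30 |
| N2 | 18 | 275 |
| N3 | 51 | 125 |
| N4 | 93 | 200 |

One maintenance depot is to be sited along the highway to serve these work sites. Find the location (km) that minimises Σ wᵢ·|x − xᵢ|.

x = 51

For a sum of weighted absolute distances on a line, the optimum is the weighted median (not the mean). Total weight W = 630; half-weight = 315.
Sort by position and accumulate weight:
  km 18 (N2, w=275) → cum 275
  km 51 (N3, w=125) → cum 400  ≥ 315 → median here
  km 86 (N1, w=30) → cum 430
  km 93 (N4, w=200) → cum 630
Optimal location: km 51.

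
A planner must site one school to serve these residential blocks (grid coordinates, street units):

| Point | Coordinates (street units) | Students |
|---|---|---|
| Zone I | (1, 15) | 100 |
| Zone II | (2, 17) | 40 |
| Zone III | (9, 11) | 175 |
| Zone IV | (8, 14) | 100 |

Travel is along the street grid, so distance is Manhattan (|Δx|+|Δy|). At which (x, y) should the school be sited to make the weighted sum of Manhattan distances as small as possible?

(8, 14)

Manhattan distance separates: Σwᵢ(|x−xᵢ|+|y−yᵢ|) = Σwᵢ|x−xᵢ| + Σwᵢ|y−yᵢ|, so x and y are optimised independently as 1-D weighted medians.
Total weight W = 415; half = 207.5.
x-coordinate, sorted with cumulative weight:
  x=1 (Zone I, w=100) cum 100
  x=2 (Zone II, w=40) cum 140
  x=8 (Zone IV, w=100) cum 240  ← median
  x=9 (Zone III, w=175) cum 415
⇒ x* = 8
y-coordinate, sorted with cumulative weight:
  y=11 (Zone III, w=175) cum 175
  y=14 (Zone IV, w=100) cum 275  ← median
  y=15 (Zone I, w=100) cum 375
  y=17 (Zone II, w=40) cum 415
⇒ y* = 14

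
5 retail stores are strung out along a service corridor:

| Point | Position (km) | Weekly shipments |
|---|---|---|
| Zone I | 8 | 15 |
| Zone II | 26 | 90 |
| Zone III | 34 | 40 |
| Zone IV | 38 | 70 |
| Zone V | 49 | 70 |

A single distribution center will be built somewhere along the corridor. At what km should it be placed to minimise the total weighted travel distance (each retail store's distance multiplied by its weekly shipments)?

x = 34

For a sum of weighted absolute distances on a line, the optimum is the weighted median (not the mean). Total weight W = 285; half-weight = 142.5.
Sort by position and accumulate weight:
  km 8 (Zone I, w=15) → cum 15
  km 26 (Zone II, w=90) → cum 105
  km 34 (Zone III, w=40) → cum 145  ≥ 142.5 → median here
  km 38 (Zone IV, w=70) → cum 215
  km 49 (Zone V, w=70) → cum 285
Optimal location: km 34.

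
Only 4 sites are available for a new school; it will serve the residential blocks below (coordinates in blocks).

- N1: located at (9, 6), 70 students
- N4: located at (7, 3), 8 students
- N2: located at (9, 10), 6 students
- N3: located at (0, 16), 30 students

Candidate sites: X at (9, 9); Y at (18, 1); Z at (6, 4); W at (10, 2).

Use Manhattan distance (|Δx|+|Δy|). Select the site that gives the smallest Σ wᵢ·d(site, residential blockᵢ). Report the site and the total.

X, total 760 blocks

Total weighted distance at each candidate:
  X (9, 9): total = 760
  Y (18, 1): total = 2182
  Z (6, 4): total = 960
  W (10, 2): total = 1156
Minimum is at X with total 760 blocks.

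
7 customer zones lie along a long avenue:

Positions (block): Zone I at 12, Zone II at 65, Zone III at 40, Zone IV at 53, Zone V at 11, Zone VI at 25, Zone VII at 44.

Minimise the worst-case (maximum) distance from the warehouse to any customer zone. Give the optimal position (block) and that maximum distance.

location 38, max distance 27

The 1-center on a line is the midpoint of the two extreme points: leftmost at 11, rightmost at 65.
Optimal location = (11 + 65)/2 = 38; maximum distance = (65 − 11)/2 = 27.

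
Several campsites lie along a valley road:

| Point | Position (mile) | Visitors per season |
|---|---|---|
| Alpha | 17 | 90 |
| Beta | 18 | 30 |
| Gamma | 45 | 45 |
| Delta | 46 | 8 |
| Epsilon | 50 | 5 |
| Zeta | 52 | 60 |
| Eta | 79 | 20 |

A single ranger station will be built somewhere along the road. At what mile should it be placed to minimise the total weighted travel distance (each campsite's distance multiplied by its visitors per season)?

x = 45

For a sum of weighted absolute distances on a line, the optimum is the weighted median (not the mean). Total weight W = 258; half-weight = 129.
Sort by position and accumulate weight:
  mile 17 (Alpha, w=90) → cum 90
  mile 18 (Beta, w=30) → cum 120
  mile 45 (Gamma, w=45) → cum 165  ≥ 129 → median here
  mile 46 (Delta, w=8) → cum 173
  mile 50 (Epsilon, w=5) → cum 178
  mile 52 (Zeta, w=60) → cum 238
  mile 79 (Eta, w=20) → cum 258
Optimal location: mile 45.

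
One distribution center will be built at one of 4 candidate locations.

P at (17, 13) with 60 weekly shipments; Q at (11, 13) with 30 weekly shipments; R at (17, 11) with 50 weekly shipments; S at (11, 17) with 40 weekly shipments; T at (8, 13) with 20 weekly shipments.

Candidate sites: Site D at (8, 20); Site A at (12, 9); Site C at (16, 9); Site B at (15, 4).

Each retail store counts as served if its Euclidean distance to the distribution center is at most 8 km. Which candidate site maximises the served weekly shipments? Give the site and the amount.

Site A, covering 160

Coverage radius r = 8 km; a point is covered iff (Δx)²+(Δy)² ≤ 8² = 64.
  Site D (8, 20): covers {Q, S, T} → 90
  Site A (12, 9): covers {P, Q, R, T} → 160
  Site C (16, 9): covers {P, Q, R} → 140
  Site B (15, 4): covers {R} → 50
Maximum coverage at Site A: 160 weekly shipments.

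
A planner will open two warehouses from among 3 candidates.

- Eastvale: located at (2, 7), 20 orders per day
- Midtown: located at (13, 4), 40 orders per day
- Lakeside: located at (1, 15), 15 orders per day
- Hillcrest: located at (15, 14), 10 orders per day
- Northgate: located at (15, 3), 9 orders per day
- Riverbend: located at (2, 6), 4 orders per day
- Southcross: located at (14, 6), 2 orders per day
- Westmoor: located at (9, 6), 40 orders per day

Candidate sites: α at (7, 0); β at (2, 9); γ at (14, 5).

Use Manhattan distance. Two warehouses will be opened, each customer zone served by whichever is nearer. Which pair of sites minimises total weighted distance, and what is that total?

Evaluate every pair (each demand assigned to the nearer of the two):
  {β, γ}: total = 606
  {α, γ}: total = 1048
  {α, β}: total = 1182
Best pair: {β, γ} with total 606.

{β, γ}, total 606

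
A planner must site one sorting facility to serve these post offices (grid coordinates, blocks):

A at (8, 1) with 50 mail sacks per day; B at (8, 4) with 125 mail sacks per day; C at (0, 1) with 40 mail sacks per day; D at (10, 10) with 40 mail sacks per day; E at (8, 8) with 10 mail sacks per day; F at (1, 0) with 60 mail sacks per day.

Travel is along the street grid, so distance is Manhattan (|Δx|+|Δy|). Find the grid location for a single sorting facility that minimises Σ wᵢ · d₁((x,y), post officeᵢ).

(8, 4)

Manhattan distance separates: Σwᵢ(|x−xᵢ|+|y−yᵢ|) = Σwᵢ|x−xᵢ| + Σwᵢ|y−yᵢ|, so x and y are optimised independently as 1-D weighted medians.
Total weight W = 325; half = 162.5.
x-coordinate, sorted with cumulative weight:
  x=0 (C, w=40) cum 40
  x=1 (F, w=60) cum 100
  x=8 (A, w=50) cum 150
  x=8 (B, w=125) cum 275  ← median
  x=8 (E, w=10) cum 285
  x=10 (D, w=40) cum 325
⇒ x* = 8
y-coordinate, sorted with cumulative weight:
  y=0 (F, w=60) cum 60
  y=1 (A, w=50) cum 110
  y=1 (C, w=40) cum 150
  y=4 (B, w=125) cum 275  ← median
  y=8 (E, w=10) cum 285
  y=10 (D, w=40) cum 325
⇒ y* = 4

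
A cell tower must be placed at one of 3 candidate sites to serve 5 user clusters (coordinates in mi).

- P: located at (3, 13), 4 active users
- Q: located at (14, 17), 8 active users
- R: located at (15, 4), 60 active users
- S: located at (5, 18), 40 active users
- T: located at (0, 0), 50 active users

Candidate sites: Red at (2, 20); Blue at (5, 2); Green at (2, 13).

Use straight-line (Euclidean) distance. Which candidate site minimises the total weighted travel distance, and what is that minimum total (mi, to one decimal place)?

Total weighted distance at each candidate:
  Red (2, 20): total = 2513.4
  Blue (5, 2): total = 1705.8
  Green (2, 13): total = 1944.8
Minimum is at Blue with total 1705.8 mi.

Blue, total 1705.8 mi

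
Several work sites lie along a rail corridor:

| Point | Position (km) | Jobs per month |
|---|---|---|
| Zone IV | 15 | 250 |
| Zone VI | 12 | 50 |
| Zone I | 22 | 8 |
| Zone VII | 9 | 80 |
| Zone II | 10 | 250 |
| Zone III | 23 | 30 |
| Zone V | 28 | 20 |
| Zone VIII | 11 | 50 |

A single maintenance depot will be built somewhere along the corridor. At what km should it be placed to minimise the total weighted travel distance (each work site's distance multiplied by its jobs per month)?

x = 11

For a sum of weighted absolute distances on a line, the optimum is the weighted median (not the mean). Total weight W = 738; half-weight = 369.
Sort by position and accumulate weight:
  km 9 (Zone VII, w=80) → cum 80
  km 10 (Zone II, w=250) → cum 330
  km 11 (Zone VIII, w=50) → cum 380  ≥ 369 → median here
  km 12 (Zone VI, w=50) → cum 430
  km 15 (Zone IV, w=250) → cum 680
  km 22 (Zone I, w=8) → cum 688
  km 23 (Zone III, w=30) → cum 718
  km 28 (Zone V, w=20) → cum 738
Optimal location: km 11.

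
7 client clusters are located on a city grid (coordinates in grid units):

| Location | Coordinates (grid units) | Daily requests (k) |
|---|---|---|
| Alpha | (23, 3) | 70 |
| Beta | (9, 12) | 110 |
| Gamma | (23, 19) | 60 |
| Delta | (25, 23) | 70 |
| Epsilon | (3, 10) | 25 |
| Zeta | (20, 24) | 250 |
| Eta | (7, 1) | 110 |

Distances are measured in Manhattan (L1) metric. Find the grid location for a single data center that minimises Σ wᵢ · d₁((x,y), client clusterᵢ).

(20, 19)

Manhattan distance separates: Σwᵢ(|x−xᵢ|+|y−yᵢ|) = Σwᵢ|x−xᵢ| + Σwᵢ|y−yᵢ|, so x and y are optimised independently as 1-D weighted medians.
Total weight W = 695; half = 347.5.
x-coordinate, sorted with cumulative weight:
  x=3 (Epsilon, w=25) cum 25
  x=7 (Eta, w=110) cum 135
  x=9 (Beta, w=110) cum 245
  x=20 (Zeta, w=250) cum 495  ← median
  x=23 (Alpha, w=70) cum 565
  x=23 (Gamma, w=60) cum 625
  x=25 (Delta, w=70) cum 695
⇒ x* = 20
y-coordinate, sorted with cumulative weight:
  y=1 (Eta, w=110) cum 110
  y=3 (Alpha, w=70) cum 180
  y=10 (Epsilon, w=25) cum 205
  y=12 (Beta, w=110) cum 315
  y=19 (Gamma, w=60) cum 375  ← median
  y=23 (Delta, w=70) cum 445
  y=24 (Zeta, w=250) cum 695
⇒ y* = 19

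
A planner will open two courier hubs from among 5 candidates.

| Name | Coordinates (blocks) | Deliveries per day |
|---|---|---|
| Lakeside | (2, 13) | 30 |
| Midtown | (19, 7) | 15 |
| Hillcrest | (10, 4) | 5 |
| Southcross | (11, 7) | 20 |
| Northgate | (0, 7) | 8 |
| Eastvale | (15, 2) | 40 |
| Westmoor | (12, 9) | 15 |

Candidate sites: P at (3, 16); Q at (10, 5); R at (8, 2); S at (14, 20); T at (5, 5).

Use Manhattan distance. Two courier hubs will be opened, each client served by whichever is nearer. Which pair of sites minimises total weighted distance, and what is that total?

{P, Q}, total 856

Evaluate every pair (each demand assigned to the nearer of the two):
  {P, Q}: total = 856
  {Q, T}: total = 1026
  {P, R}: total = 1081
  {Q, R}: total = 1176
  {Q, S}: total = 1216
  {R, T}: total = 1251
  {P, T}: total = 1291
  {R, S}: total = 1479
  {S, T}: total = 1501
  {P, S}: total = 1856
Best pair: {P, Q} with total 856.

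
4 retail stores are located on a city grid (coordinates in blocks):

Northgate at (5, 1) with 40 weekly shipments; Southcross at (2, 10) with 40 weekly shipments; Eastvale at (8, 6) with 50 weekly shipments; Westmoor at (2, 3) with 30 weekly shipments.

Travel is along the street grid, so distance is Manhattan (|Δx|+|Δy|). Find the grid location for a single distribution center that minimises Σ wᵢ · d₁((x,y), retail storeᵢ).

(5, 6)

Manhattan distance separates: Σwᵢ(|x−xᵢ|+|y−yᵢ|) = Σwᵢ|x−xᵢ| + Σwᵢ|y−yᵢ|, so x and y are optimised independently as 1-D weighted medians.
Total weight W = 160; half = 80.
x-coordinate, sorted with cumulative weight:
  x=2 (Southcross, w=40) cum 40
  x=2 (Westmoor, w=30) cum 70
  x=5 (Northgate, w=40) cum 110  ← median
  x=8 (Eastvale, w=50) cum 160
⇒ x* = 5
y-coordinate, sorted with cumulative weight:
  y=1 (Northgate, w=40) cum 40
  y=3 (Westmoor, w=30) cum 70
  y=6 (Eastvale, w=50) cum 120  ← median
  y=10 (Southcross, w=40) cum 160
⇒ y* = 6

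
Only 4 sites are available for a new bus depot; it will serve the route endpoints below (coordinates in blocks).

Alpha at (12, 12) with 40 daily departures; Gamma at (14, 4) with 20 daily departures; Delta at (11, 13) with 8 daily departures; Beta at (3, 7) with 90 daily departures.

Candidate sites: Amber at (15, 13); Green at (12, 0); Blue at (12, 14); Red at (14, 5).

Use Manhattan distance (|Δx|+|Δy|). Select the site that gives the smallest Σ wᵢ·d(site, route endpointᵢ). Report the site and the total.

Red, total 1638 blocks

Total weighted distance at each candidate:
  Amber (15, 13): total = 2012
  Green (12, 0): total = 2152
  Blue (12, 14): total = 1776
  Red (14, 5): total = 1638
Minimum is at Red with total 1638 blocks.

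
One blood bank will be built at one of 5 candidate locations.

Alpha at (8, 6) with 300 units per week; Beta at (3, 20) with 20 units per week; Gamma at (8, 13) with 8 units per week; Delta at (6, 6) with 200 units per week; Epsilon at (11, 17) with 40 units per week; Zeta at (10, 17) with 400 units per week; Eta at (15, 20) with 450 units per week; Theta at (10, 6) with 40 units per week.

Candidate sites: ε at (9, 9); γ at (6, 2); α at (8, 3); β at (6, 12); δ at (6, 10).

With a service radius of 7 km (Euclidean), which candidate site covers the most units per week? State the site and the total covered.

β, covering 908

Coverage radius r = 7 km; a point is covered iff (Δx)²+(Δy)² ≤ 7² = 49.
  ε (9, 9): covers {Alpha, Gamma, Delta, Theta} → 548
  γ (6, 2): covers {Alpha, Delta, Theta} → 540
  α (8, 3): covers {Alpha, Delta, Theta} → 540
  β (6, 12): covers {Alpha, Gamma, Delta, Zeta} → 908
  δ (6, 10): covers {Alpha, Gamma, Delta, Theta} → 548
Maximum coverage at β: 908 units per week.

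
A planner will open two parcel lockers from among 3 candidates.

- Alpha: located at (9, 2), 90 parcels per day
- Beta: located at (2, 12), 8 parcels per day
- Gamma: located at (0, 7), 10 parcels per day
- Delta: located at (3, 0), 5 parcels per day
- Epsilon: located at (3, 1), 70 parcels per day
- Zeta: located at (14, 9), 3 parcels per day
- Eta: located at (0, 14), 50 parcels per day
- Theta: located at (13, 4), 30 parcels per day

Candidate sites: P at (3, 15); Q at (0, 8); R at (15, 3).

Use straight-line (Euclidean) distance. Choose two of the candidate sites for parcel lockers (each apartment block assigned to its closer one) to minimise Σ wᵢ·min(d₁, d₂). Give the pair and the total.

Evaluate every pair (each demand assigned to the nearer of the two):
  {Q, R}: total = 1554.4
  {P, R}: total = 1815.1
  {P, Q}: total = 2188.4
Best pair: {Q, R} with total 1554.4.

{Q, R}, total 1554.4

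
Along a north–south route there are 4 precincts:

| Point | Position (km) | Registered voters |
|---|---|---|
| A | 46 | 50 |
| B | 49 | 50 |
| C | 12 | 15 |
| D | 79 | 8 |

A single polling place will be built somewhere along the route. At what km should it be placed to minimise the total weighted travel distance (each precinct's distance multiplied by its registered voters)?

For a sum of weighted absolute distances on a line, the optimum is the weighted median (not the mean). Total weight W = 123; half-weight = 61.5.
Sort by position and accumulate weight:
  km 12 (C, w=15) → cum 15
  km 46 (A, w=50) → cum 65  ≥ 61.5 → median here
  km 49 (B, w=50) → cum 115
  km 79 (D, w=8) → cum 123
Optimal location: km 46.

x = 46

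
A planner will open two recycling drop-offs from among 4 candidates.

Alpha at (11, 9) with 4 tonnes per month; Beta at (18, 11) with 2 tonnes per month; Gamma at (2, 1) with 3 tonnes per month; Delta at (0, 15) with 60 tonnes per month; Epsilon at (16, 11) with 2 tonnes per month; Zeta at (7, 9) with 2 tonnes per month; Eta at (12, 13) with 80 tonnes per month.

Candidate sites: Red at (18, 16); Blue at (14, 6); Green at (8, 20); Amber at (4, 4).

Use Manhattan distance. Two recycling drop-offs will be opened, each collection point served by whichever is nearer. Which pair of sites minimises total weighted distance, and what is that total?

Evaluate every pair (each demand assigned to the nearer of the two):
  {Blue, Green}: total = 1627
  {Red, Green}: total = 1679
  {Blue, Amber}: total = 1707
  {Red, Amber}: total = 1723
  {Green, Amber}: total = 1811
  {Red, Blue}: total = 1979
Best pair: {Blue, Green} with total 1627.

{Blue, Green}, total 1627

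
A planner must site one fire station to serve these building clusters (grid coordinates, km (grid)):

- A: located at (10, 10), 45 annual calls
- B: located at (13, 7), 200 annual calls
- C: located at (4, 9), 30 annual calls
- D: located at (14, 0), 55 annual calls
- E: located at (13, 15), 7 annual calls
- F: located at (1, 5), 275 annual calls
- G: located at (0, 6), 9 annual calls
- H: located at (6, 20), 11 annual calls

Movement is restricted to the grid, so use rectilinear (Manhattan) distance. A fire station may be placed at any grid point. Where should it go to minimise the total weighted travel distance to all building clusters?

(6, 5)

Manhattan distance separates: Σwᵢ(|x−xᵢ|+|y−yᵢ|) = Σwᵢ|x−xᵢ| + Σwᵢ|y−yᵢ|, so x and y are optimised independently as 1-D weighted medians.
Total weight W = 632; half = 316.
x-coordinate, sorted with cumulative weight:
  x=0 (G, w=9) cum 9
  x=1 (F, w=275) cum 284
  x=4 (C, w=30) cum 314
  x=6 (H, w=11) cum 325  ← median
  x=10 (A, w=45) cum 370
  x=13 (B, w=200) cum 570
  x=13 (E, w=7) cum 577
  x=14 (D, w=55) cum 632
⇒ x* = 6
y-coordinate, sorted with cumulative weight:
  y=0 (D, w=55) cum 55
  y=5 (F, w=275) cum 330  ← median
  y=6 (G, w=9) cum 339
  y=7 (B, w=200) cum 539
  y=9 (C, w=30) cum 569
  y=10 (A, w=45) cum 614
  y=15 (E, w=7) cum 621
  y=20 (H, w=11) cum 632
⇒ y* = 5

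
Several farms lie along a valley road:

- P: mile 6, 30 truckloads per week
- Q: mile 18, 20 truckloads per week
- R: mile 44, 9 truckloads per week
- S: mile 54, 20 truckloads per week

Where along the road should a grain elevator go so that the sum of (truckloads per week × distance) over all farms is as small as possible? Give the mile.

For a sum of weighted absolute distances on a line, the optimum is the weighted median (not the mean). Total weight W = 79; half-weight = 39.5.
Sort by position and accumulate weight:
  mile 6 (P, w=30) → cum 30
  mile 18 (Q, w=20) → cum 50  ≥ 39.5 → median here
  mile 44 (R, w=9) → cum 59
  mile 54 (S, w=20) → cum 79
Optimal location: mile 18.

x = 18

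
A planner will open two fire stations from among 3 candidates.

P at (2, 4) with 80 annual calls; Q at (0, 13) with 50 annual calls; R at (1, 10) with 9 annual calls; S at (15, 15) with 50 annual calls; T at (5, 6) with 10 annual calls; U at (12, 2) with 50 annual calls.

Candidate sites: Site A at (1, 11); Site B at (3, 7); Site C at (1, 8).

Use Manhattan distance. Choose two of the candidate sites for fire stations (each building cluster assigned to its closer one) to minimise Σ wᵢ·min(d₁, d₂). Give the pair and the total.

{Site A, Site B}, total 2109

Evaluate every pair (each demand assigned to the nearer of the two):
  {Site A, Site B}: total = 2109
  {Site B, Site C}: total = 2368
  {Site A, Site C}: total = 2369
Best pair: {Site A, Site B} with total 2109.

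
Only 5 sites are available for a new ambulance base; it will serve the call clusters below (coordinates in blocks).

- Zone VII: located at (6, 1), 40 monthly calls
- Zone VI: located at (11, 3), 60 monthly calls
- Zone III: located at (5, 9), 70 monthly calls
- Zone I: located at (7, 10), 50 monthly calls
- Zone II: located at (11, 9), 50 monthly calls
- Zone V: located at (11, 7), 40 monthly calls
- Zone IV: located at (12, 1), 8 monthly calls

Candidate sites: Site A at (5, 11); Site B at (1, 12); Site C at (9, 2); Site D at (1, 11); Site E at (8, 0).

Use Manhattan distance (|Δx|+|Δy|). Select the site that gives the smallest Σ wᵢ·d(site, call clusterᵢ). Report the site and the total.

Total weighted distance at each candidate:
  Site A (5, 11): total = 2506
  Site B (1, 12): total = 4096
  Site C (9, 2): total = 2372
  Site D (1, 11): total = 3778
  Site E (8, 0): total = 2910
Minimum is at Site C with total 2372 blocks.

Site C, total 2372 blocks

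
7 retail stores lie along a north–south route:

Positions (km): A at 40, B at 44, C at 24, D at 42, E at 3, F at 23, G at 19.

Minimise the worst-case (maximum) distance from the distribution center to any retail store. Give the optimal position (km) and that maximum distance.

The 1-center on a line is the midpoint of the two extreme points: leftmost at 3, rightmost at 44.
Optimal location = (3 + 44)/2 = 23.5; maximum distance = (44 − 3)/2 = 20.5.

location 23.5, max distance 20.5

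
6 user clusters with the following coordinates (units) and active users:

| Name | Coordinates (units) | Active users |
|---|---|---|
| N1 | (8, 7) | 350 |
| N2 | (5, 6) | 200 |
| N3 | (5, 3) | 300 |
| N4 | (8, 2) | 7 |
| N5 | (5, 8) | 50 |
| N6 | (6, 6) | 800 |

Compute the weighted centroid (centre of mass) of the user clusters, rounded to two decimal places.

(6.10, 5.72)

The minimiser of Σwᵢ‖p−pᵢ‖² is the weighted centroid p* = (Σwᵢpᵢ)/(Σwᵢ).
Σwᵢ = 1707.
Σwᵢxᵢ = 350·8 + 200·5 + 300·5 + 7·8 + 50·5 + 800·6 = 10406.
Σwᵢyᵢ = 350·7 + 200·6 + 300·3 + 7·2 + 50·8 + 800·6 = 9764.
x* = 10406/1707 = 6.10, y* = 9764/1707 = 5.72.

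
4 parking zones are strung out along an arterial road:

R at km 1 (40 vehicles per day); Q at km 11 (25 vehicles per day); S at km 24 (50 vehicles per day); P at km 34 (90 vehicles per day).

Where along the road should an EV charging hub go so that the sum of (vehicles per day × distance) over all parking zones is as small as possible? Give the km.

For a sum of weighted absolute distances on a line, the optimum is the weighted median (not the mean). Total weight W = 205; half-weight = 102.5.
Sort by position and accumulate weight:
  km 1 (R, w=40) → cum 40
  km 11 (Q, w=25) → cum 65
  km 24 (S, w=50) → cum 115  ≥ 102.5 → median here
  km 34 (P, w=90) → cum 205
Optimal location: km 24.

x = 24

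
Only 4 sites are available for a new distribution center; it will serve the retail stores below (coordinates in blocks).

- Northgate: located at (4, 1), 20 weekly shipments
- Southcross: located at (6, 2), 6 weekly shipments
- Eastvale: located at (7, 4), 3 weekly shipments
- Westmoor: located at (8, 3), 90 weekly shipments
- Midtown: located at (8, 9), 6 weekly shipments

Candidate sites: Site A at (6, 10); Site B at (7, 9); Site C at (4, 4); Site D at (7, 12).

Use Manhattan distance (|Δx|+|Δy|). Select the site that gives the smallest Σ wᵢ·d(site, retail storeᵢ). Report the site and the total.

Total weighted distance at each candidate:
  Site A (6, 10): total = 1117
  Site B (7, 9): total = 919
  Site C (4, 4): total = 597
  Site D (7, 12): total = 1294
Minimum is at Site C with total 597 blocks.

Site C, total 597 blocks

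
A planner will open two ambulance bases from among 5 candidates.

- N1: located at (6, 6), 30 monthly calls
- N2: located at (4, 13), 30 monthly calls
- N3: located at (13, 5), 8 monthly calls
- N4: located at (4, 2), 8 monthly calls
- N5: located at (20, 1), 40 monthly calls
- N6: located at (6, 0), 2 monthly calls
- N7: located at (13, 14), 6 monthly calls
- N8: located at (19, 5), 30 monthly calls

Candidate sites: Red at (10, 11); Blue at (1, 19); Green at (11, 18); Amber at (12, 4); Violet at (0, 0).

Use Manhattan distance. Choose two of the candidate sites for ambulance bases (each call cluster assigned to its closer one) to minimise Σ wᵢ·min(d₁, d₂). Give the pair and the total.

{Red, Amber}, total 1312

Evaluate every pair (each demand assigned to the nearer of the two):
  {Red, Amber}: total = 1312
  {Blue, Amber}: total = 1372
  {Green, Amber}: total = 1432
  {Amber, Violet}: total = 1572
  {Red, Violet}: total = 1928
  {Red, Blue}: total = 2018
  {Red, Green}: total = 2018
  {Green, Violet}: total = 2406
  {Blue, Violet}: total = 2496
  {Blue, Green}: total = 2812
Best pair: {Red, Amber} with total 1312.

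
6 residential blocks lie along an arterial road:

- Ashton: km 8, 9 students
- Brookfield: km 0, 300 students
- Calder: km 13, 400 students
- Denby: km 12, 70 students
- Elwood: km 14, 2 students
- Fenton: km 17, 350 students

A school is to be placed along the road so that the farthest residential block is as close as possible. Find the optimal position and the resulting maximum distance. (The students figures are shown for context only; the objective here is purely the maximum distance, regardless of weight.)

The 1-center on a line is the midpoint of the two extreme points: leftmost at 0, rightmost at 17.
Optimal location = (0 + 17)/2 = 8.5; maximum distance = (17 − 0)/2 = 8.5.

location 8.5, max distance 8.5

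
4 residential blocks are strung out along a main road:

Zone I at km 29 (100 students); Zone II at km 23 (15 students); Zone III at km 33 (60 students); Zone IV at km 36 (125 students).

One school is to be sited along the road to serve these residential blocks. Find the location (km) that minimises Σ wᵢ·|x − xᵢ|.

For a sum of weighted absolute distances on a line, the optimum is the weighted median (not the mean). Total weight W = 300; half-weight = 150.
Sort by position and accumulate weight:
  km 23 (Zone II, w=15) → cum 15
  km 29 (Zone I, w=100) → cum 115
  km 33 (Zone III, w=60) → cum 175  ≥ 150 → median here
  km 36 (Zone IV, w=125) → cum 300
Optimal location: km 33.

x = 33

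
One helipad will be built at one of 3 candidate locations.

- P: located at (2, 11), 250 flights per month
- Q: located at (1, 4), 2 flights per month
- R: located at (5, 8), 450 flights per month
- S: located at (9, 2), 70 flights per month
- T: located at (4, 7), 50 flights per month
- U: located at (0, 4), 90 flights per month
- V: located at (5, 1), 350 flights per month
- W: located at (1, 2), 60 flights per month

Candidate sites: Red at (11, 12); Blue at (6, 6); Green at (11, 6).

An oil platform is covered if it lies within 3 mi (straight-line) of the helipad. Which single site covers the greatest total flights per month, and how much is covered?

Blue, covering 500

Coverage radius r = 3 mi; a point is covered iff (Δx)²+(Δy)² ≤ 3² = 9.
  Red (11, 12): covers {none} → 0
  Blue (6, 6): covers {R, T} → 500
  Green (11, 6): covers {none} → 0
Maximum coverage at Blue: 500 flights per month.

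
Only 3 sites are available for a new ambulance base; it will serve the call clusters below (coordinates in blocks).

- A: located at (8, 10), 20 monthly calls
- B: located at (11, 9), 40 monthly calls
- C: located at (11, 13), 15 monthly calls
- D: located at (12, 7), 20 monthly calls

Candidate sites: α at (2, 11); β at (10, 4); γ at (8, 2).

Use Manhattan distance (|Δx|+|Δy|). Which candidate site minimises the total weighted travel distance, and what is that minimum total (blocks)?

β, total 650 blocks

Total weighted distance at each candidate:
  α (2, 11): total = 1025
  β (10, 4): total = 650
  γ (8, 2): total = 950
Minimum is at β with total 650 blocks.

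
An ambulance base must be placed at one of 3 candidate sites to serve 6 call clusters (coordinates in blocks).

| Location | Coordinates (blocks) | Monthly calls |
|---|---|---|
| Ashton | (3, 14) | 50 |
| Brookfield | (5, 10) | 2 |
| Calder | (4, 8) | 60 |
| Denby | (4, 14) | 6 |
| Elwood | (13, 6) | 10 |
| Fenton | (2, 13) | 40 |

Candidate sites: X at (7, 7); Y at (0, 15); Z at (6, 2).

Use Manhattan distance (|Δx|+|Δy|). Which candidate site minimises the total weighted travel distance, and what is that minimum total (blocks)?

Total weighted distance at each candidate:
  X (7, 7): total = 1370
  Y (0, 15): total = 1290
  Z (6, 2): total = 2042
Minimum is at Y with total 1290 blocks.

Y, total 1290 blocks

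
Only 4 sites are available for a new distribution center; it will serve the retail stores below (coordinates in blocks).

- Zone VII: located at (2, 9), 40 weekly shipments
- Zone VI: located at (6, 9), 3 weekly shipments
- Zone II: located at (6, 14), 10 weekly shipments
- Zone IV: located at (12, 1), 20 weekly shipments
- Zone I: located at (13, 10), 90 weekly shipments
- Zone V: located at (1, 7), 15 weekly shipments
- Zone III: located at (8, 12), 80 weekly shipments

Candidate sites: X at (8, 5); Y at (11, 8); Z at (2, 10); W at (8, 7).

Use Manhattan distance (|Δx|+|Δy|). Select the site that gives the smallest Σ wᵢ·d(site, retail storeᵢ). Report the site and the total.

Y, total 1773 blocks

Total weighted distance at each candidate:
  X (8, 5): total = 2283
  Y (11, 8): total = 1773
  Z (2, 10): total = 2205
  W (8, 7): total = 1847
Minimum is at Y with total 1773 blocks.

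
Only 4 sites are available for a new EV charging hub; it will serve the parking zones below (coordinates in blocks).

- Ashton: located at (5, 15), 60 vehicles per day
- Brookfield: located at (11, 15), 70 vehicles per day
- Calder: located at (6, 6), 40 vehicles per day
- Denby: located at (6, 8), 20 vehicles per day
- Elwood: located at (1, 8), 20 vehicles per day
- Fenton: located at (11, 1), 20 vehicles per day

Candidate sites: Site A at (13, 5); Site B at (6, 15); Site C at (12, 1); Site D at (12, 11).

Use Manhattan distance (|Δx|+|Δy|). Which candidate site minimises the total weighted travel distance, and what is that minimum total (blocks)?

Site B, total 1530 blocks

Total weighted distance at each candidate:
  Site A (13, 5): total = 2860
  Site B (6, 15): total = 1530
  Site C (12, 1): total = 3390
  Site D (12, 11): total = 2130
Minimum is at Site B with total 1530 blocks.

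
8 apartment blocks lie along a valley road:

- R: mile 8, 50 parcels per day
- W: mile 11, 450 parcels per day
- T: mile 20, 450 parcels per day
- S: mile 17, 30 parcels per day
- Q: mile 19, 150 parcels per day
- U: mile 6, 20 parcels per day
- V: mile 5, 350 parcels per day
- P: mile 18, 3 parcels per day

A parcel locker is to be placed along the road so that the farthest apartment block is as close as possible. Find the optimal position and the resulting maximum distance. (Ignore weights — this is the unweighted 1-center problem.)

The 1-center on a line is the midpoint of the two extreme points: leftmost at 5, rightmost at 20.
Optimal location = (5 + 20)/2 = 12.5; maximum distance = (20 − 5)/2 = 7.5.

location 12.5, max distance 7.5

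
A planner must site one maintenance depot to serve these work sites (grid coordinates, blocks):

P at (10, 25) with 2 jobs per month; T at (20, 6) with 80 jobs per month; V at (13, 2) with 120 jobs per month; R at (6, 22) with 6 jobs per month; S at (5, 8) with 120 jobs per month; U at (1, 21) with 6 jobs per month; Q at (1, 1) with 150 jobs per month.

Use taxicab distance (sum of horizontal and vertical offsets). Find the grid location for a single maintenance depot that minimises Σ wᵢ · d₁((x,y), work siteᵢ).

Manhattan distance separates: Σwᵢ(|x−xᵢ|+|y−yᵢ|) = Σwᵢ|x−xᵢ| + Σwᵢ|y−yᵢ|, so x and y are optimised independently as 1-D weighted medians.
Total weight W = 484; half = 242.
x-coordinate, sorted with cumulative weight:
  x=1 (U, w=6) cum 6
  x=1 (Q, w=150) cum 156
  x=5 (S, w=120) cum 276  ← median
  x=6 (R, w=6) cum 282
  x=10 (P, w=2) cum 284
  x=13 (V, w=120) cum 404
  x=20 (T, w=80) cum 484
⇒ x* = 5
y-coordinate, sorted with cumulative weight:
  y=1 (Q, w=150) cum 150
  y=2 (V, w=120) cum 270  ← median
  y=6 (T, w=80) cum 350
  y=8 (S, w=120) cum 470
  y=21 (U, w=6) cum 476
  y=22 (R, w=6) cum 482
  y=25 (P, w=2) cum 484
⇒ y* = 2

(5, 2)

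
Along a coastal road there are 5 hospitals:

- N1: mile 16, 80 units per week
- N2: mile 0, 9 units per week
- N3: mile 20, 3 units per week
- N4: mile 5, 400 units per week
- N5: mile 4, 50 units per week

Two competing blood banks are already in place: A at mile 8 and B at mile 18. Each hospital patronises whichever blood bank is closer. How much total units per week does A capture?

The indifferent point is the midpoint (8+18)/2 = 13; hospitals left of it (closer to A at 8) go to A, those right go to B.
  N2 at 0 (w=9) → A
  N5 at 4 (w=50) → A
  N4 at 5 (w=400) → A
  N1 at 16 (w=80) → B
  N3 at 20 (w=3) → B
A captures 459; B captures 83.

459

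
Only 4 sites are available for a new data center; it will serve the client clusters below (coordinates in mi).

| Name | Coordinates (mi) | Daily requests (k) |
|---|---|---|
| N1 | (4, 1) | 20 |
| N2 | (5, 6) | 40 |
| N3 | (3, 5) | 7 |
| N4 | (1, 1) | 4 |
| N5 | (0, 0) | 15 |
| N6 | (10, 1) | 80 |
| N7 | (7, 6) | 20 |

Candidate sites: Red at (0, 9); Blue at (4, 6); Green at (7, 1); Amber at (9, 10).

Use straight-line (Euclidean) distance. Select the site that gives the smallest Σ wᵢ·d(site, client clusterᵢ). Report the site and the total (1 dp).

Total weighted distance at each candidate:
  Red (0, 9): total = 1791.2
  Blue (4, 6): total = 966.2
  Green (7, 1): total = 785.1
  Amber (9, 10): total = 1550.7
Minimum is at Green with total 785.1 mi.

Green, total 785.1 mi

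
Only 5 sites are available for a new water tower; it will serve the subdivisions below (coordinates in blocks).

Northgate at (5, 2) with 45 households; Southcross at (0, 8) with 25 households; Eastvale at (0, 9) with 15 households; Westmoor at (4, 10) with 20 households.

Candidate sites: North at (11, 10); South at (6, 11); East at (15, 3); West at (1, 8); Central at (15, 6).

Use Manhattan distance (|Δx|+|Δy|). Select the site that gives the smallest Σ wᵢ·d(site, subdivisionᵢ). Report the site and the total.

Total weighted distance at each candidate:
  North (11, 10): total = 1275
  South (6, 11): total = 855
  East (15, 3): total = 1670
  West (1, 8): total = 605
  Central (15, 6): total = 1625
Minimum is at West with total 605 blocks.

West, total 605 blocks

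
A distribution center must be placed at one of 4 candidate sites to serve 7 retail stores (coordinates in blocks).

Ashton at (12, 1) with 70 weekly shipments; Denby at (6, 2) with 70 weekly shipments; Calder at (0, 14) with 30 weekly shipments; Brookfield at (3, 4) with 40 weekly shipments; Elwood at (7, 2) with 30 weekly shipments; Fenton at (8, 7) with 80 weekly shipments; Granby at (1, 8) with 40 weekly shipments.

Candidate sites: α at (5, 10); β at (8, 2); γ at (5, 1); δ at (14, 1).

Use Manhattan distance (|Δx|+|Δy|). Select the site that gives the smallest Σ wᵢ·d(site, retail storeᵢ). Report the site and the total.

β, total 2320 blocks

Total weighted distance at each candidate:
  α (5, 10): total = 3360
  β (8, 2): total = 2320
  γ (5, 1): total = 2620
  δ (14, 1): total = 4140
Minimum is at β with total 2320 blocks.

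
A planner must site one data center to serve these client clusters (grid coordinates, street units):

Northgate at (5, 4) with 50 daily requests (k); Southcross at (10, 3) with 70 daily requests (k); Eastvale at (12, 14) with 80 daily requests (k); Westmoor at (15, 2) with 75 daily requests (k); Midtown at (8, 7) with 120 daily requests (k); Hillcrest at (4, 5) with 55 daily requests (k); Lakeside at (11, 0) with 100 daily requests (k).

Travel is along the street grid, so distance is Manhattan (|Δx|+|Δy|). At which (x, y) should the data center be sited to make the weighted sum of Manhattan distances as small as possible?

(10, 4)

Manhattan distance separates: Σwᵢ(|x−xᵢ|+|y−yᵢ|) = Σwᵢ|x−xᵢ| + Σwᵢ|y−yᵢ|, so x and y are optimised independently as 1-D weighted medians.
Total weight W = 550; half = 275.
x-coordinate, sorted with cumulative weight:
  x=4 (Hillcrest, w=55) cum 55
  x=5 (Northgate, w=50) cum 105
  x=8 (Midtown, w=120) cum 225
  x=10 (Southcross, w=70) cum 295  ← median
  x=11 (Lakeside, w=100) cum 395
  x=12 (Eastvale, w=80) cum 475
  x=15 (Westmoor, w=75) cum 550
⇒ x* = 10
y-coordinate, sorted with cumulative weight:
  y=0 (Lakeside, w=100) cum 100
  y=2 (Westmoor, w=75) cum 175
  y=3 (Southcross, w=70) cum 245
  y=4 (Northgate, w=50) cum 295  ← median
  y=5 (Hillcrest, w=55) cum 350
  y=7 (Midtown, w=120) cum 470
  y=14 (Eastvale, w=80) cum 550
⇒ y* = 4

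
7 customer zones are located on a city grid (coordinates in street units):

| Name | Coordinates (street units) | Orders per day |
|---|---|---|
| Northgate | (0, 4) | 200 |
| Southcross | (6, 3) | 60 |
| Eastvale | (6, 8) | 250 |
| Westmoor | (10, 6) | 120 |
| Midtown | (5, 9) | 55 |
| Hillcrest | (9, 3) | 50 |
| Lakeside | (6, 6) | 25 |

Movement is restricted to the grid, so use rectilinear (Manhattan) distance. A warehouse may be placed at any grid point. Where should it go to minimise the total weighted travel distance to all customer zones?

(6, 6)

Manhattan distance separates: Σwᵢ(|x−xᵢ|+|y−yᵢ|) = Σwᵢ|x−xᵢ| + Σwᵢ|y−yᵢ|, so x and y are optimised independently as 1-D weighted medians.
Total weight W = 760; half = 380.
x-coordinate, sorted with cumulative weight:
  x=0 (Northgate, w=200) cum 200
  x=5 (Midtown, w=55) cum 255
  x=6 (Southcross, w=60) cum 315
  x=6 (Eastvale, w=250) cum 565  ← median
  x=6 (Lakeside, w=25) cum 590
  x=9 (Hillcrest, w=50) cum 640
  x=10 (Westmoor, w=120) cum 760
⇒ x* = 6
y-coordinate, sorted with cumulative weight:
  y=3 (Southcross, w=60) cum 60
  y=3 (Hillcrest, w=50) cum 110
  y=4 (Northgate, w=200) cum 310
  y=6 (Westmoor, w=120) cum 430  ← median
  y=6 (Lakeside, w=25) cum 455
  y=8 (Eastvale, w=250) cum 705
  y=9 (Midtown, w=55) cum 760
⇒ y* = 6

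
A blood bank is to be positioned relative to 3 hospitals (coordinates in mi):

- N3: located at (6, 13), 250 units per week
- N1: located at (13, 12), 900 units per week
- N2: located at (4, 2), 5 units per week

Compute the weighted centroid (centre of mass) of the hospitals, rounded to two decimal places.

(11.45, 12.17)

The minimiser of Σwᵢ‖p−pᵢ‖² is the weighted centroid p* = (Σwᵢpᵢ)/(Σwᵢ).
Σwᵢ = 1155.
Σwᵢxᵢ = 250·6 + 900·13 + 5·4 = 13220.
Σwᵢyᵢ = 250·13 + 900·12 + 5·2 = 14060.
x* = 13220/1155 = 11.45, y* = 14060/1155 = 12.17.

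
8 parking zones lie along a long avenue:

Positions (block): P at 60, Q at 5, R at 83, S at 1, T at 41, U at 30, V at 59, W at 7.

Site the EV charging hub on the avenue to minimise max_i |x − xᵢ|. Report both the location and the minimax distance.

location 42, max distance 41

The 1-center on a line is the midpoint of the two extreme points: leftmost at 1, rightmost at 83.
Optimal location = (1 + 83)/2 = 42; maximum distance = (83 − 1)/2 = 41.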